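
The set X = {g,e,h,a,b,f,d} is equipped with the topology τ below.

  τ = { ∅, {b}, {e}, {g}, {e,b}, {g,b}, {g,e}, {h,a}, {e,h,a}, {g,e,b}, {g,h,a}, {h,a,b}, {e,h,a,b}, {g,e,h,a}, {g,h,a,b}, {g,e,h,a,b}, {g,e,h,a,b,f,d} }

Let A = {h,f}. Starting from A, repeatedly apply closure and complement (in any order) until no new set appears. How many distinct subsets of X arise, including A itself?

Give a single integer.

8

cl via duality: int({g,e,a,b,d}) = {g,e,b}, so X∖{g,e,b} = {h,a,f,d}
Write k for closure, c for complement:
  1. A     = {h,f}
  2. kA    = {h,a,f,d}
  3. cA    = {g,e,a,b,d}
  4. ckA   = {g,e,b}
  5. kcA   = {g,e,h,a,b,f,d}
  6. kckA  = {g,e,b,f,d}
  7. ckcA  = ∅
  8. ckckA = {h,a}
applying k or c yields no new set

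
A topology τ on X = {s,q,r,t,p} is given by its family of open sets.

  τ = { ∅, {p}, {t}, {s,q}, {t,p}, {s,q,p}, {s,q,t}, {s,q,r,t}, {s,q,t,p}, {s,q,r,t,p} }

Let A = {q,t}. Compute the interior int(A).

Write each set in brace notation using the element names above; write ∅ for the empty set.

open subsets of A: ∅, {t}; so int(A) = {t}

{t}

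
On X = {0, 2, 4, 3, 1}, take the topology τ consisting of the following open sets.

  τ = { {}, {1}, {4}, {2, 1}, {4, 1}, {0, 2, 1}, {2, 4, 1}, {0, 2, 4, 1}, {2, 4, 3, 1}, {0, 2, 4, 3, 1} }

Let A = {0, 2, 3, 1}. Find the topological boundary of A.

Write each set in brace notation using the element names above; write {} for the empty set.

open subsets of A: {}, {1}, {2, 1}, {0, 2, 1}; so int(A) = {0, 2, 1}
closure: X∖int(X∖A) = X∖{4} = {0, 2, 3, 1}
∂A = {0, 2, 3, 1} minus {0, 2, 1} = {3}

{3}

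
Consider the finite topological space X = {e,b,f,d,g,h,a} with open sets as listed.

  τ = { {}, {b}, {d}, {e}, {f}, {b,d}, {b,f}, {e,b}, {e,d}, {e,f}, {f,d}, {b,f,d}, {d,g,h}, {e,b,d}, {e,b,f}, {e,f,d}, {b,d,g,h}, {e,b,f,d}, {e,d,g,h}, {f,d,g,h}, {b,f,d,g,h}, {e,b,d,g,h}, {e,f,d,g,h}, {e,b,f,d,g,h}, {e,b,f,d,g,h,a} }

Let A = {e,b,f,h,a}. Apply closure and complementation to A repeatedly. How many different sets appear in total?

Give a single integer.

closure: X∖int(X∖A) = X∖{d} = {e,b,f,g,h,a}
Let k=closure and c=complement:
  1. A     = {e,b,f,h,a}
  2. kA    = {e,b,f,g,h,a}
  3. cA    = {d,g}
  4. ckA   = {d}
  5. kcA   = {d,g,h,a}
  6. ckcA  = {e,b,f}
  7. kckcA = {e,b,f,a}
  8. ckckcA = {d,g,h}
— saturated at 8

8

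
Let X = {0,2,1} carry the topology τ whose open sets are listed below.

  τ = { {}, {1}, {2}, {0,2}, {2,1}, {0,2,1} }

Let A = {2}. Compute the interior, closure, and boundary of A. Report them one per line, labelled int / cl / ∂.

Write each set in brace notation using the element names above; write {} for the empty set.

open subsets of A: {}, {2}; so int(A) = {2}
closure: X∖int(X∖A) = X∖{1} = {0,2}
∂A = {0,2} minus {2} = {0}

int(A) = {2}
cl(A)  = {0,2}
∂A     = {0}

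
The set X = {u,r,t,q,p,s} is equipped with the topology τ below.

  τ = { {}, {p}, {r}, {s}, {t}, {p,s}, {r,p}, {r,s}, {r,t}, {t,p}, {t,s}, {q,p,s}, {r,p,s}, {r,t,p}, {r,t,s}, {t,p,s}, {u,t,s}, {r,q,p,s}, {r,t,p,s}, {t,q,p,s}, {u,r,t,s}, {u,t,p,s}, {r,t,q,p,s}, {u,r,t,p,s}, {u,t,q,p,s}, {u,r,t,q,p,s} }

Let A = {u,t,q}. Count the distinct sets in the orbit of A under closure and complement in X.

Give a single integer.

6

closure: X∖int(X∖A) = X∖{r,p,s} = {u,t,q}
Let k=closure and c=complement:
  1. A     = {u,t,q}
  2. cA    = {r,p,s}
  3. kcA   = {u,r,q,p,s}
  4. ckcA  = {t}
  5. kckcA = {u,t}
  6. ckckcA = {r,q,p,s}
— saturated at 6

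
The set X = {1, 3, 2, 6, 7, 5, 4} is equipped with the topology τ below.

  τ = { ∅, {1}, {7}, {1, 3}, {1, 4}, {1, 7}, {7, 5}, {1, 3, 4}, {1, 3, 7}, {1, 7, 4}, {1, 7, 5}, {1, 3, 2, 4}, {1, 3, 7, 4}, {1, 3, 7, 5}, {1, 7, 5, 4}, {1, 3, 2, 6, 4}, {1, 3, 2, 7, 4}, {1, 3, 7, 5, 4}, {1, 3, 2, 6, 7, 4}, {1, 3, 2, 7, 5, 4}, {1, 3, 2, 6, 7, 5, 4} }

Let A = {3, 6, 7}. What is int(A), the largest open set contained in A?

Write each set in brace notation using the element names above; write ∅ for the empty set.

{7}

interior: largest open inside A is {7} (from ∅, {7})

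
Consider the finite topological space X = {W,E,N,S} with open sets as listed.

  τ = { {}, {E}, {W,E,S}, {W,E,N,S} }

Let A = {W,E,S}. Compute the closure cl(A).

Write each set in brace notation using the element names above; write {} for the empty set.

closure: X∖int(X∖A) = X∖{} = {W,E,N,S}

{W,E,N,S}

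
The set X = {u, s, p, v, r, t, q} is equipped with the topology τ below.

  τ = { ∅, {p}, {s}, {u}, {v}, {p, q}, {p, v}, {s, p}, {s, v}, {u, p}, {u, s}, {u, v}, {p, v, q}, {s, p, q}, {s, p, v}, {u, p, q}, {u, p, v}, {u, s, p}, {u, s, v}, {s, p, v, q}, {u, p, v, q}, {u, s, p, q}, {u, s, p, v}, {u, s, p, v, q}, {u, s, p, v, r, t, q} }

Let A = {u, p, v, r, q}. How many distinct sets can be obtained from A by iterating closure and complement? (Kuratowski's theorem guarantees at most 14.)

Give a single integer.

cl via duality: int({s, t}) = {s}, so X∖{s} = {u, p, v, r, t, q}
Write k for closure, c for complement:
  1. A     = {u, p, v, r, q}
  2. kA    = {u, p, v, r, t, q}
  3. cA    = {s, t}
  4. ckA   = {s}
  5. kcA   = {s, r, t}
  6. ckcA  = {u, p, v, q}
applying k or c yields no new set

6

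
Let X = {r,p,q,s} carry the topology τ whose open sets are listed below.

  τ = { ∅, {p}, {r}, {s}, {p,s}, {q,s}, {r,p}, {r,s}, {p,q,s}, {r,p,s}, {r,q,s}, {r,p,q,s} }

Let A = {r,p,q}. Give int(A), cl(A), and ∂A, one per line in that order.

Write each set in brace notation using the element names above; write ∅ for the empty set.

opens ⊆ A: ∅, {r}, {p}, {r,p}; union → int = {r,p}
complement {s}; its interior {s}; cl(A) = X∖{s} = {r,p,q}
boundary = {r,p,q} ∖ {r,p} = {q}

int(A) = {r,p}
cl(A)  = {r,p,q}
∂A     = {q}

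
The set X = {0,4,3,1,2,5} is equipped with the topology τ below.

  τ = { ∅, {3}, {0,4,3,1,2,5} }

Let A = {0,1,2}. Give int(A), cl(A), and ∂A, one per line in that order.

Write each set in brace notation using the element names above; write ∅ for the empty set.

opens ⊆ A: ∅; union → int = ∅
complement {4,3,5}; its interior {3}; cl(A) = X∖{3} = {0,4,1,2,5}
boundary = {0,4,1,2,5} ∖ ∅ = {0,4,1,2,5}

int(A) = ∅
cl(A)  = {0,4,1,2,5}
∂A     = {0,4,1,2,5}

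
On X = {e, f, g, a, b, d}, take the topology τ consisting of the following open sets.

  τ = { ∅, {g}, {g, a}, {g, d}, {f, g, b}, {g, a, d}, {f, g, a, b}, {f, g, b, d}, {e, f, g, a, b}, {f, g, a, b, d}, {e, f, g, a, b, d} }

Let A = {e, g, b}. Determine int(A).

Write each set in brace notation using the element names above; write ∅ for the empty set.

interior: largest open inside A is {g} (from ∅, {g})

{g}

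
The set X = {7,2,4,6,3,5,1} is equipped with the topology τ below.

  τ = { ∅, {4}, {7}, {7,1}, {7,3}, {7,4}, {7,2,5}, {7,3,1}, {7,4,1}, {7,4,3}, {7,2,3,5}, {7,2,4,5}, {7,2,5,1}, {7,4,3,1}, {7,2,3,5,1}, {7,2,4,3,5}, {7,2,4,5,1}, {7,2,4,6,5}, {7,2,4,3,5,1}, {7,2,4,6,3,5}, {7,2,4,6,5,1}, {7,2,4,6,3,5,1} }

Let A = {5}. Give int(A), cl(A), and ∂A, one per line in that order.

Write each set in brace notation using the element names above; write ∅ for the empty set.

int(A) = ∅
cl(A)  = {2,6,5}
∂A     = {2,6,5}

U open, U⊆A: ∅. int(A) = ⋃ = ∅
X∖A={7,2,4,6,3,1}, int(X∖A)={7,4,3,1}, hence cl(A)={2,6,5}
∂A: remove int from cl → {2,6,5}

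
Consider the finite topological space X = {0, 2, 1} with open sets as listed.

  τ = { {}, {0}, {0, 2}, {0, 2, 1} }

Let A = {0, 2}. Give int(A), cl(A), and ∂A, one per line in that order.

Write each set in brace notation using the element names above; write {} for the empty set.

int(A) = {0, 2}
cl(A)  = {0, 2, 1}
∂A     = {1}

open subsets of A: {}, {0}, {0, 2}; so int(A) = {0, 2}
closure: X∖int(X∖A) = X∖{} = {0, 2, 1}
∂A = {0, 2, 1} minus {0, 2} = {1}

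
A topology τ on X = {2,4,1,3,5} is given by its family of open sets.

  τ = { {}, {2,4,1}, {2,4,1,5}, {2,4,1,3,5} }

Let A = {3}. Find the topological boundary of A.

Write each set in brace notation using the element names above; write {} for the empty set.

open subsets of A: {}; so int(A) = {}
closure: X∖int(X∖A) = X∖{2,4,1,5} = {3}
∂A = {3} minus {} = {3}

{3}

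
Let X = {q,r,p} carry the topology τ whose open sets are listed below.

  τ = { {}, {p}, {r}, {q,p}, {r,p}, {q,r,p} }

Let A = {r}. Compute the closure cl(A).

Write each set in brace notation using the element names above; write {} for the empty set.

cl via duality: int({q,p}) = {q,p}, so X∖{q,p} = {r}

{r}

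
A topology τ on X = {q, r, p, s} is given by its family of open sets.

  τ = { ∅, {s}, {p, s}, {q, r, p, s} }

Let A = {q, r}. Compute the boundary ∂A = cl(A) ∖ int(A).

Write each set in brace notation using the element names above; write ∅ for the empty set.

opens ⊆ A: ∅; union → int = ∅
complement {p, s}; its interior {p, s}; cl(A) = X∖{p, s} = {q, r}
boundary = {q, r} ∖ ∅ = {q, r}

{q, r}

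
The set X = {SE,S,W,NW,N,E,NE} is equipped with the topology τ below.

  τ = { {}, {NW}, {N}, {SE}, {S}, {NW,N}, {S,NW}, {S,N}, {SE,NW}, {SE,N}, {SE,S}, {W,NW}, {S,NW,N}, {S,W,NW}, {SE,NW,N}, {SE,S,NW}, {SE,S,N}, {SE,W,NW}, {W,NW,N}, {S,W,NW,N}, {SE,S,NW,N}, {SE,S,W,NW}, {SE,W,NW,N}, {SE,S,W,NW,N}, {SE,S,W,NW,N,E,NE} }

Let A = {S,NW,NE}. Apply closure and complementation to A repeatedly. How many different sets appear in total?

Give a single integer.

8

closure: X∖int(X∖A) = X∖{SE,N} = {S,W,NW,E,NE}
Let k=closure and c=complement:
  1. A     = {S,NW,NE}
  2. kA    = {S,W,NW,E,NE}
  3. cA    = {SE,W,N,E}
  4. ckA   = {SE,N}
  5. kcA   = {SE,W,N,E,NE}
  6. kckA  = {SE,N,E,NE}
  7. ckcA  = {S,NW}
  8. ckckA = {S,W,NW}
— saturated at 8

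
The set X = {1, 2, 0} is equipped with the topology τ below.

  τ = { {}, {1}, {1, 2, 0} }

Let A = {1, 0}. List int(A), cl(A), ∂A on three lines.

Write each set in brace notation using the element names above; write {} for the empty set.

int(A) = {1}
cl(A)  = {1, 2, 0}
∂A     = {2, 0}

interior: largest open inside A is {1} (from {}, {1})
cl via duality: int({2}) = {}, so X∖{} = {1, 2, 0}
cl∖int = {2, 0}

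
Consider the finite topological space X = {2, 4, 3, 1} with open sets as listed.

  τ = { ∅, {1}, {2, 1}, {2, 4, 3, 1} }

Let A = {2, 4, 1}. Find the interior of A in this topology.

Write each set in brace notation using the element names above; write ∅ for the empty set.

opens ⊆ A: ∅, {1}, {2, 1}; union → int = {2, 1}

{2, 1}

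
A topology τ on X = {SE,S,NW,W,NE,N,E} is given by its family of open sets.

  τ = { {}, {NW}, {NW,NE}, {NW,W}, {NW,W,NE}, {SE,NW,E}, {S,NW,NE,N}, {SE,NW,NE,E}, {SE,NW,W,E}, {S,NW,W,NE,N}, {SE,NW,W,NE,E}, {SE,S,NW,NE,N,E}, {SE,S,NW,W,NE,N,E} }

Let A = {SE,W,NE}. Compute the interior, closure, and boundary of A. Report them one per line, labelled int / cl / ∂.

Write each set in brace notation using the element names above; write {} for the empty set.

open subsets of A: {}; so int(A) = {}
closure: X∖int(X∖A) = X∖{NW} = {SE,S,W,NE,N,E}
∂A = {SE,S,W,NE,N,E} minus {} = {SE,S,W,NE,N,E}

int(A) = {}
cl(A)  = {SE,S,W,NE,N,E}
∂A     = {SE,S,W,NE,N,E}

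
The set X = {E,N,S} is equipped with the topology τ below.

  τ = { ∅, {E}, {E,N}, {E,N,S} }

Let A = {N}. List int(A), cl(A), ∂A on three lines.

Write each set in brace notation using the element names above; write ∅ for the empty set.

U open, U⊆A: ∅. int(A) = ⋃ = ∅
X∖A={E,S}, int(X∖A)={E}, hence cl(A)={N,S}
∂A: remove int from cl → {N,S}

int(A) = ∅
cl(A)  = {N,S}
∂A     = {N,S}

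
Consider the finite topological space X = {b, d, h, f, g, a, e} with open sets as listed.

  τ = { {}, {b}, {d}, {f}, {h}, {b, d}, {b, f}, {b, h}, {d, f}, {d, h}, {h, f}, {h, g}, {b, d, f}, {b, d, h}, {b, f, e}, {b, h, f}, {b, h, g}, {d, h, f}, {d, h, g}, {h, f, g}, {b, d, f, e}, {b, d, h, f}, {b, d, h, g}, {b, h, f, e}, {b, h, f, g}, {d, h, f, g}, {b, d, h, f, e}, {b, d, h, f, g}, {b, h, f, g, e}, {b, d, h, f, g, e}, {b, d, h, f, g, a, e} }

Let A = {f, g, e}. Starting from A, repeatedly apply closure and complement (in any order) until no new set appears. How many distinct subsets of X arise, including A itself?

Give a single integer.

8

X∖A={b, d, h, a}, int(X∖A)={b, d, h}, hence cl(A)={f, g, a, e}
Orbit (k=closure, c=complement):
  1. A     = {f, g, e}
  2. kA    = {f, g, a, e}
  3. cA    = {b, d, h, a}
  4. ckA   = {b, d, h}
  5. kcA   = {b, d, h, g, a, e}
  6. ckcA  = {f}
  7. kckcA = {f, a, e}
  8. ckckcA = {b, d, h, g}
(closed under both — stop)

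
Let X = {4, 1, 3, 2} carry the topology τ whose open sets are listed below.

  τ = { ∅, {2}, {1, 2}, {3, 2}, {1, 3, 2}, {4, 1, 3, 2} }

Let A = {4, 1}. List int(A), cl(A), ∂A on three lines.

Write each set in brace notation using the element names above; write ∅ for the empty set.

opens ⊆ A: ∅; union → int = ∅
complement {3, 2}; its interior {3, 2}; cl(A) = X∖{3, 2} = {4, 1}
boundary = {4, 1} ∖ ∅ = {4, 1}

int(A) = ∅
cl(A)  = {4, 1}
∂A     = {4, 1}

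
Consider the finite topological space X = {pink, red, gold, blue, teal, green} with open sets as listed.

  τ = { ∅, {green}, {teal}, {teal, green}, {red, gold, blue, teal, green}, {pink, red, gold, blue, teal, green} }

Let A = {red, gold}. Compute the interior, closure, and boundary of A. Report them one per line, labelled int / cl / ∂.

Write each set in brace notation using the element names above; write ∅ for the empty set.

U open, U⊆A: ∅. int(A) = ⋃ = ∅
X∖A={pink, blue, teal, green}, int(X∖A)={teal, green}, hence cl(A)={pink, red, gold, blue}
∂A: remove int from cl → {pink, red, gold, blue}

int(A) = ∅
cl(A)  = {pink, red, gold, blue}
∂A     = {pink, red, gold, blue}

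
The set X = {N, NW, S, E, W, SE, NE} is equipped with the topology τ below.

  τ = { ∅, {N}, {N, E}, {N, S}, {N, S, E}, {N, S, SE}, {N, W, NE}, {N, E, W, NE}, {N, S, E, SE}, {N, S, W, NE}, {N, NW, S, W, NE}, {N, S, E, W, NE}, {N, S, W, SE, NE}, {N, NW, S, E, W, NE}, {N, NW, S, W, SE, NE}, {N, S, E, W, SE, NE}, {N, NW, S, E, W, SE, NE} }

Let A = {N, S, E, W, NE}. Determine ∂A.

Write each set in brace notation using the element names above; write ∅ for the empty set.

interior: largest open inside A is {N, S, E, W, NE} (from ∅, {N}, {N, S}, {N, E}, {N, W, NE}, {N, S, E}, {N, S, W, NE}, {N, E, W, NE}, {N, S, E, W, NE})
cl via duality: int({NW, SE}) = ∅, so X∖∅ = {N, NW, S, E, W, SE, NE}
cl∖int = {NW, SE}

{NW, SE}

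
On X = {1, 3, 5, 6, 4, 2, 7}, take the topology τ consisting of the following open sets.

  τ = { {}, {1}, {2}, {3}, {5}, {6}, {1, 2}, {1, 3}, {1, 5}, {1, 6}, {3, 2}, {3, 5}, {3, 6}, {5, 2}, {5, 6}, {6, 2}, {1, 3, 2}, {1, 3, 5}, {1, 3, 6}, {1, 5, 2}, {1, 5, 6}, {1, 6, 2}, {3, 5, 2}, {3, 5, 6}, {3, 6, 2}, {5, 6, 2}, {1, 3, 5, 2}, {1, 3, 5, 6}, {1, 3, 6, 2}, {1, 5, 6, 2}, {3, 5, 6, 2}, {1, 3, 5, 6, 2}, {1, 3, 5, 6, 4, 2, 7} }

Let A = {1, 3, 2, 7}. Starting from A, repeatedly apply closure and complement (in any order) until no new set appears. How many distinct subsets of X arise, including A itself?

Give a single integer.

6

cl via duality: int({5, 6, 4}) = {5, 6}, so X∖{5, 6} = {1, 3, 4, 2, 7}
Write k for closure, c for complement:
  1. A     = {1, 3, 2, 7}
  2. kA    = {1, 3, 4, 2, 7}
  3. cA    = {5, 6, 4}
  4. ckA   = {5, 6}
  5. kcA   = {5, 6, 4, 7}
  6. ckcA  = {1, 3, 2}
applying k or c yields no new set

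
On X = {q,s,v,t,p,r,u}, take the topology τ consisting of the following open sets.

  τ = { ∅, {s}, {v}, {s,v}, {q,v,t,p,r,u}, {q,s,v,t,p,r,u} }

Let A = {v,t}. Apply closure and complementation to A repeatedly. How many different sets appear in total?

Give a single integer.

closure: X∖int(X∖A) = X∖{s} = {q,v,t,p,r,u}
Let k=closure and c=complement:
  1. A     = {v,t}
  2. kA    = {q,v,t,p,r,u}
  3. cA    = {q,s,p,r,u}
  4. ckA   = {s}
  5. kcA   = {q,s,t,p,r,u}
  6. ckcA  = {v}
— saturated at 6

6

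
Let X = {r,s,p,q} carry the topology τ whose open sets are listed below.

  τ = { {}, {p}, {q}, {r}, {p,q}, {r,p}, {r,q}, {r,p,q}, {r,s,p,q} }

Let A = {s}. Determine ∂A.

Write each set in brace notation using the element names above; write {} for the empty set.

{s}

open subsets of A: {}; so int(A) = {}
closure: X∖int(X∖A) = X∖{r,p,q} = {s}
∂A = {s} minus {} = {s}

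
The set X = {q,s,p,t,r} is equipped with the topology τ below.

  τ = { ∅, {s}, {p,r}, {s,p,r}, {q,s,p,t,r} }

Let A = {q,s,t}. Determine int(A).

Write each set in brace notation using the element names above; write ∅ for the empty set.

{s}

U open, U⊆A: ∅, {s}. int(A) = ⋃ = {s}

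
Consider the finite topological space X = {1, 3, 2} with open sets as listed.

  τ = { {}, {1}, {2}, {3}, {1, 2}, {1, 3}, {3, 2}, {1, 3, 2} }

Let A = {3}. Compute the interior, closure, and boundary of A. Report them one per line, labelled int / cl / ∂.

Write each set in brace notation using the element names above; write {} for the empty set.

int(A) = {3}
cl(A)  = {3}
∂A     = {}

opens ⊆ A: {}, {3}; union → int = {3}
complement {1, 2}; its interior {1, 2}; cl(A) = X∖{1, 2} = {3}
boundary = {3} ∖ {3} = {}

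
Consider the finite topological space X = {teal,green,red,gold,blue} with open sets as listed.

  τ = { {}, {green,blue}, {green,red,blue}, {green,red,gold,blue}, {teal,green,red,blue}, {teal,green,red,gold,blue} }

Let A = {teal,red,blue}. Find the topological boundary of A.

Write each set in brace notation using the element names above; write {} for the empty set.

{teal,green,red,gold,blue}

interior: largest open inside A is {} (from {})
cl via duality: int({green,gold}) = {}, so X∖{} = {teal,green,red,gold,blue}
cl∖int = {teal,green,red,gold,blue}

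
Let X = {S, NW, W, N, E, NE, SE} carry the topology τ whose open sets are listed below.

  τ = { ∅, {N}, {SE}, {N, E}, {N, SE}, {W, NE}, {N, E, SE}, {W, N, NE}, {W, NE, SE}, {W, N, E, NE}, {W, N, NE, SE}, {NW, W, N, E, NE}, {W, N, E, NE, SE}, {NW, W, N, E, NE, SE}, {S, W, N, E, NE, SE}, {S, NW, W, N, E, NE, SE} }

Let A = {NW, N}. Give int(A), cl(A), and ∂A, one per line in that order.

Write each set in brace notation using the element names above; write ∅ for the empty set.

int(A) = {N}
cl(A)  = {S, NW, N, E}
∂A     = {S, NW, E}

opens ⊆ A: ∅, {N}; union → int = {N}
complement {S, W, E, NE, SE}; its interior {W, NE, SE}; cl(A) = X∖{W, NE, SE} = {S, NW, N, E}
boundary = {S, NW, N, E} ∖ {N} = {S, NW, E}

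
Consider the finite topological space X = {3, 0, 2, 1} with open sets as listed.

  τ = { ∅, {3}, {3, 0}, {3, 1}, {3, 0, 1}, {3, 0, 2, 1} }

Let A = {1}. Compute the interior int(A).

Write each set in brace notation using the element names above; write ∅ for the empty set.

opens ⊆ A: ∅; union → int = ∅

∅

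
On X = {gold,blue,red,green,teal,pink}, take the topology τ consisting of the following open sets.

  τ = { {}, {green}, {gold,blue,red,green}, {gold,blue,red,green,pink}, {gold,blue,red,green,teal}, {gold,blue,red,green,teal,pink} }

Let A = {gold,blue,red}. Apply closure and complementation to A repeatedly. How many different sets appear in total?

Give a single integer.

6

complement {green,teal,pink}; its interior {green}; cl(A) = X∖{green} = {gold,blue,red,teal,pink}
With k = closure, c = complement:
  1. A     = {gold,blue,red}
  2. kA    = {gold,blue,red,teal,pink}
  3. cA    = {green,teal,pink}
  4. ckA   = {green}
  5. kcA   = {gold,blue,red,green,teal,pink}
  6. ckcA  = {}
k, c of each give nothing new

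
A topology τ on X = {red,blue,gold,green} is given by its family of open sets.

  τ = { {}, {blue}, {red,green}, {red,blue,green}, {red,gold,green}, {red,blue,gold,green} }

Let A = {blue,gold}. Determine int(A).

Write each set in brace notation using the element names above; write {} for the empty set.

interior: largest open inside A is {blue} (from {}, {blue})

{blue}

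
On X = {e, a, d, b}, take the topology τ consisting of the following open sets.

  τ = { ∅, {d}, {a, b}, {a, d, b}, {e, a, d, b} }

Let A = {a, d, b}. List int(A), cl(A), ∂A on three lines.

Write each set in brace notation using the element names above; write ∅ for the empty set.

interior: largest open inside A is {a, d, b} (from ∅, {d}, {a, b}, {a, d, b})
cl via duality: int({e}) = ∅, so X∖∅ = {e, a, d, b}
cl∖int = {e}

int(A) = {a, d, b}
cl(A)  = {e, a, d, b}
∂A     = {e}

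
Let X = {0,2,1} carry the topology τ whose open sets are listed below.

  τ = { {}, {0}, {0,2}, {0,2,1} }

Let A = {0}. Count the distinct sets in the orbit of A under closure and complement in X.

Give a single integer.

4

complement {2,1}; its interior {}; cl(A) = X∖{} = {0,2,1}
With k = closure, c = complement:
  1. A     = {0}
  2. kA    = {0,2,1}
  3. cA    = {2,1}
  4. ckA   = {}
k, c of each give nothing new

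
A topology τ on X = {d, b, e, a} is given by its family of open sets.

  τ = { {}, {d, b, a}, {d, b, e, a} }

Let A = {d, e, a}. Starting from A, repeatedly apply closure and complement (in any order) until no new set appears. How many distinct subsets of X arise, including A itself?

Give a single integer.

X∖A={b}, int(X∖A)={}, hence cl(A)={d, b, e, a}
Orbit (k=closure, c=complement):
  1. A     = {d, e, a}
  2. kA    = {d, b, e, a}
  3. cA    = {b}
  4. ckA   = {}
(closed under both — stop)

4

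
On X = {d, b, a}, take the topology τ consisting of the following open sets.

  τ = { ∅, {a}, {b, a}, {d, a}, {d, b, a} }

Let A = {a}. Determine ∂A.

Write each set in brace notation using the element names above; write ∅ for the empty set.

{d, b}

opens ⊆ A: ∅, {a}; union → int = {a}
complement {d, b}; its interior ∅; cl(A) = X∖∅ = {d, b, a}
boundary = {d, b, a} ∖ {a} = {d, b}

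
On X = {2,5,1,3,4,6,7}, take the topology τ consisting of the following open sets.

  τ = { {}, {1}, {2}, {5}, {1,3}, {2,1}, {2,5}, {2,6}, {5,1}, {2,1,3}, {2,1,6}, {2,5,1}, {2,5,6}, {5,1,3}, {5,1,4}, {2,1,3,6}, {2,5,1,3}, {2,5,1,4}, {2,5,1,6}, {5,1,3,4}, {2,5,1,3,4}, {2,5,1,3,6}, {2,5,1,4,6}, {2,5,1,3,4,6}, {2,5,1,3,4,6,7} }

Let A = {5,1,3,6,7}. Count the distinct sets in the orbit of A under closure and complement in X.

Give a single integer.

10

cl via duality: int({2,4}) = {2}, so X∖{2} = {5,1,3,4,6,7}
Write k for closure, c for complement:
  1. A     = {5,1,3,6,7}
  2. kA    = {5,1,3,4,6,7}
  3. cA    = {2,4}
  4. ckA   = {2}
  5. kcA   = {2,4,6,7}
  6. kckA  = {2,6,7}
  7. ckcA  = {5,1,3}
  8. ckckA = {5,1,3,4}
  9. kckcA = {5,1,3,4,7}
  10. ckckcA = {2,6}
applying k or c yields no new set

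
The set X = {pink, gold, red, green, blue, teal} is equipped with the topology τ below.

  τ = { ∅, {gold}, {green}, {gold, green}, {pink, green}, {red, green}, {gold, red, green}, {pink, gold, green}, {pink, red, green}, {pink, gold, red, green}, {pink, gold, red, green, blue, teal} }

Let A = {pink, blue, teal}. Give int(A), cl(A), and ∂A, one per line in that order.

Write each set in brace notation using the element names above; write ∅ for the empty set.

U open, U⊆A: ∅. int(A) = ⋃ = ∅
X∖A={gold, red, green}, int(X∖A)={gold, red, green}, hence cl(A)={pink, blue, teal}
∂A: remove int from cl → {pink, blue, teal}

int(A) = ∅
cl(A)  = {pink, blue, teal}
∂A     = {pink, blue, teal}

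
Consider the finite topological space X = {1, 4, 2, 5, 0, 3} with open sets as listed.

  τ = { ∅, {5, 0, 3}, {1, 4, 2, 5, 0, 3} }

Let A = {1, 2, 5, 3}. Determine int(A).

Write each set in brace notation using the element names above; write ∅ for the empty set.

∅

interior: largest open inside A is ∅ (from ∅)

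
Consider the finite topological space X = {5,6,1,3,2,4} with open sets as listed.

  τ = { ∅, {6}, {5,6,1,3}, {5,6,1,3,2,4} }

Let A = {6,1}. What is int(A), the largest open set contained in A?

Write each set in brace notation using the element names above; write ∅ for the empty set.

open subsets of A: ∅, {6}; so int(A) = {6}

{6}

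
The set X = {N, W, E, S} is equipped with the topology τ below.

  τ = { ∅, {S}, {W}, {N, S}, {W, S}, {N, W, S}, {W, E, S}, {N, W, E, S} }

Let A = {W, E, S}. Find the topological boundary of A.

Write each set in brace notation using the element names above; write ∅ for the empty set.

open subsets of A: ∅, {S}, {W}, {W, S}, {W, E, S}; so int(A) = {W, E, S}
closure: X∖int(X∖A) = X∖∅ = {N, W, E, S}
∂A = {N, W, E, S} minus {W, E, S} = {N}

{N}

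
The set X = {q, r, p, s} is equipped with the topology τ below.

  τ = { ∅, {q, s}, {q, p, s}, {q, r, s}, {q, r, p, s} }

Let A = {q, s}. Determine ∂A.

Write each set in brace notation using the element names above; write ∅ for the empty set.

{r, p}

opens ⊆ A: ∅, {q, s}; union → int = {q, s}
complement {r, p}; its interior ∅; cl(A) = X∖∅ = {q, r, p, s}
boundary = {q, r, p, s} ∖ {q, s} = {r, p}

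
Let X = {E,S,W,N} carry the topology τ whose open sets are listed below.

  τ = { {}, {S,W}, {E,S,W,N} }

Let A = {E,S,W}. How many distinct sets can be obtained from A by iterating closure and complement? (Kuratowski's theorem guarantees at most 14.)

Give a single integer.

X∖A={N}, int(X∖A)={}, hence cl(A)={E,S,W,N}
Orbit (k=closure, c=complement):
  1. A     = {E,S,W}
  2. kA    = {E,S,W,N}
  3. cA    = {N}
  4. ckA   = {}
  5. kcA   = {E,N}
  6. ckcA  = {S,W}
(closed under both — stop)

6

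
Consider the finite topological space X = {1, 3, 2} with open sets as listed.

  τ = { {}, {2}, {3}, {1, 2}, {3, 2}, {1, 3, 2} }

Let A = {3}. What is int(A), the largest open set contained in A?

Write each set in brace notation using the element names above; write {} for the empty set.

opens ⊆ A: {}, {3}; union → int = {3}

{3}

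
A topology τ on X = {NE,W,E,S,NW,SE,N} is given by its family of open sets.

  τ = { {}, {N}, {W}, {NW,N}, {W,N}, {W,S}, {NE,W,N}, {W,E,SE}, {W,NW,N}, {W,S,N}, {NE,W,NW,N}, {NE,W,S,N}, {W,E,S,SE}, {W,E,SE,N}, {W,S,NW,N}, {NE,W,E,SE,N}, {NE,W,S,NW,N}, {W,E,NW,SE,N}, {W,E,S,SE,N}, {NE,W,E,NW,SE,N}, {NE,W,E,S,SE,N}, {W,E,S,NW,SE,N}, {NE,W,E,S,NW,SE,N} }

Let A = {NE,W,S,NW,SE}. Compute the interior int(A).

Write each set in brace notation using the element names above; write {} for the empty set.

U open, U⊆A: {}, {W}, {W,S}. int(A) = ⋃ = {W,S}

{W,S}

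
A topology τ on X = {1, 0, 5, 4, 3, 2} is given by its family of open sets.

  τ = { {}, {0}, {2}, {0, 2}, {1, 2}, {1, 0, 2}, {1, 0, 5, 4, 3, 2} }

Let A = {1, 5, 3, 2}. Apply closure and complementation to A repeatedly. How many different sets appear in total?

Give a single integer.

6

complement {0, 4}; its interior {0}; cl(A) = X∖{0} = {1, 5, 4, 3, 2}
With k = closure, c = complement:
  1. A     = {1, 5, 3, 2}
  2. kA    = {1, 5, 4, 3, 2}
  3. cA    = {0, 4}
  4. ckA   = {0}
  5. kcA   = {0, 5, 4, 3}
  6. ckcA  = {1, 2}
k, c of each give nothing new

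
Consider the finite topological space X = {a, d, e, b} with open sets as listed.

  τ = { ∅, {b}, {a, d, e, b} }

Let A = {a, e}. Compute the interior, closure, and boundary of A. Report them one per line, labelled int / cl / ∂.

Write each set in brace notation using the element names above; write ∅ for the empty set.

opens ⊆ A: ∅; union → int = ∅
complement {d, b}; its interior {b}; cl(A) = X∖{b} = {a, d, e}
boundary = {a, d, e} ∖ ∅ = {a, d, e}

int(A) = ∅
cl(A)  = {a, d, e}
∂A     = {a, d, e}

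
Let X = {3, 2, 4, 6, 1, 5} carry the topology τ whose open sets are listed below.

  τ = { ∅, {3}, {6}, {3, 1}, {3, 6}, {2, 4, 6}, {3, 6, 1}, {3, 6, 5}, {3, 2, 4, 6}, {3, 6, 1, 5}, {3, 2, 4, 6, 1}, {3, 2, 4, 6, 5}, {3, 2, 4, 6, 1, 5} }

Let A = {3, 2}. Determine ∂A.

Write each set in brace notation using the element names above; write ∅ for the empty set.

{2, 4, 1, 5}

U open, U⊆A: ∅, {3}. int(A) = ⋃ = {3}
X∖A={4, 6, 1, 5}, int(X∖A)={6}, hence cl(A)={3, 2, 4, 1, 5}
∂A: remove int from cl → {2, 4, 1, 5}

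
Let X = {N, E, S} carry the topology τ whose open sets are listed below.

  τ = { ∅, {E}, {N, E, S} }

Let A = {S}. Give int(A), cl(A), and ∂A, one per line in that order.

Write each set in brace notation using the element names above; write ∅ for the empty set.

int(A) = ∅
cl(A)  = {N, S}
∂A     = {N, S}

open subsets of A: ∅; so int(A) = ∅
closure: X∖int(X∖A) = X∖{E} = {N, S}
∂A = {N, S} minus ∅ = {N, S}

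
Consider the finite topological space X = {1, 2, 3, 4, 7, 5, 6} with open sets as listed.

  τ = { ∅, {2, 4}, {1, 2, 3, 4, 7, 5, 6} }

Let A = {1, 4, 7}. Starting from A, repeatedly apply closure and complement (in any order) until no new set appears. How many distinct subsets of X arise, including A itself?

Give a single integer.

4

complement {2, 3, 5, 6}; its interior ∅; cl(A) = X∖∅ = {1, 2, 3, 4, 7, 5, 6}
With k = closure, c = complement:
  1. A     = {1, 4, 7}
  2. kA    = {1, 2, 3, 4, 7, 5, 6}
  3. cA    = {2, 3, 5, 6}
  4. ckA   = ∅
k, c of each give nothing new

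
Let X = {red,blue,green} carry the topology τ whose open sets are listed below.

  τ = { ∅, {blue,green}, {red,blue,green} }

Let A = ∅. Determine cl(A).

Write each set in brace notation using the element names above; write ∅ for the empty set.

X∖A={red,blue,green}, int(X∖A)={red,blue,green}, hence cl(A)=∅

∅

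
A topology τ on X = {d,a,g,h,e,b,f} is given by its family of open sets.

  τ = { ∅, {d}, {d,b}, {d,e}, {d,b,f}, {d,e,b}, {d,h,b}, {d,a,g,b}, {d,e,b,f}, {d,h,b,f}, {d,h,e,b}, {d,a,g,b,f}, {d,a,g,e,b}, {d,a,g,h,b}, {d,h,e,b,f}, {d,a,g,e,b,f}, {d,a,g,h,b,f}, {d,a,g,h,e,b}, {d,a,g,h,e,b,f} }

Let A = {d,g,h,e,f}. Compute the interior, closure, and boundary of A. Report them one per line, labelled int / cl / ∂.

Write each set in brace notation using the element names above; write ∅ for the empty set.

int(A) = {d,e}
cl(A)  = {d,a,g,h,e,b,f}
∂A     = {a,g,h,b,f}

open subsets of A: ∅, {d}, {d,e}; so int(A) = {d,e}
closure: X∖int(X∖A) = X∖∅ = {d,a,g,h,e,b,f}
∂A = {d,a,g,h,e,b,f} minus {d,e} = {a,g,h,b,f}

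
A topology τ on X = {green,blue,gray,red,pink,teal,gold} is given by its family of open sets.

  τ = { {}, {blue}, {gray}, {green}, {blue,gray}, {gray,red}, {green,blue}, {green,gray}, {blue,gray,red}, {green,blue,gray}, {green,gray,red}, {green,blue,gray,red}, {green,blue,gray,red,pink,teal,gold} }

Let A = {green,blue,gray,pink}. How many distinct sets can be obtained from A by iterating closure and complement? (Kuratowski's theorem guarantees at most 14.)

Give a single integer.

cl via duality: int({red,teal,gold}) = {}, so X∖{} = {green,blue,gray,red,pink,teal,gold}
Write k for closure, c for complement:
  1. A     = {green,blue,gray,pink}
  2. kA    = {green,blue,gray,red,pink,teal,gold}
  3. cA    = {red,teal,gold}
  4. ckA   = {}
  5. kcA   = {red,pink,teal,gold}
  6. ckcA  = {green,blue,gray}
applying k or c yields no new set

6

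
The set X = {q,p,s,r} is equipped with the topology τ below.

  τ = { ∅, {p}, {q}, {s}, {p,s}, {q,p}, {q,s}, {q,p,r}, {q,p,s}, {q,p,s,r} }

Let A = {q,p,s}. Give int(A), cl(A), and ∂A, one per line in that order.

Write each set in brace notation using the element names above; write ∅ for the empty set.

int(A) = {q,p,s}
cl(A)  = {q,p,s,r}
∂A     = {r}

U open, U⊆A: ∅, {q}, {s}, {p}, {q,s}, {p,s}, {q,p}, {q,p,s}. int(A) = ⋃ = {q,p,s}
X∖A={r}, int(X∖A)=∅, hence cl(A)={q,p,s,r}
∂A: remove int from cl → {r}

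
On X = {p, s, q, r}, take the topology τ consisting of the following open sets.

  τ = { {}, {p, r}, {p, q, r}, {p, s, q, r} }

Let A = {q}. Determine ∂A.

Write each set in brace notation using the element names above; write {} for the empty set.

{s, q}

interior: largest open inside A is {} (from {})
cl via duality: int({p, s, r}) = {p, r}, so X∖{p, r} = {s, q}
cl∖int = {s, q}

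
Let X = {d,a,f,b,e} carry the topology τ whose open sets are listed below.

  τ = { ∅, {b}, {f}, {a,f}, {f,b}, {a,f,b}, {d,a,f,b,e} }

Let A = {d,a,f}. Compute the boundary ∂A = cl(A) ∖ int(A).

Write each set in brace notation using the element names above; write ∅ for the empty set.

opens ⊆ A: ∅, {f}, {a,f}; union → int = {a,f}
complement {b,e}; its interior {b}; cl(A) = X∖{b} = {d,a,f,e}
boundary = {d,a,f,e} ∖ {a,f} = {d,e}

{d,e}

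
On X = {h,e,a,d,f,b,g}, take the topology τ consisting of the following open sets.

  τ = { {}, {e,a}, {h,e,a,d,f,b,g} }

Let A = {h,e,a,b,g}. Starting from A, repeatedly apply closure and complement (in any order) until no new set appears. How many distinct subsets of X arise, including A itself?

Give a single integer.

6

X∖A={d,f}, int(X∖A)={}, hence cl(A)={h,e,a,d,f,b,g}
Orbit (k=closure, c=complement):
  1. A     = {h,e,a,b,g}
  2. kA    = {h,e,a,d,f,b,g}
  3. cA    = {d,f}
  4. ckA   = {}
  5. kcA   = {h,d,f,b,g}
  6. ckcA  = {e,a}
(closed under both — stop)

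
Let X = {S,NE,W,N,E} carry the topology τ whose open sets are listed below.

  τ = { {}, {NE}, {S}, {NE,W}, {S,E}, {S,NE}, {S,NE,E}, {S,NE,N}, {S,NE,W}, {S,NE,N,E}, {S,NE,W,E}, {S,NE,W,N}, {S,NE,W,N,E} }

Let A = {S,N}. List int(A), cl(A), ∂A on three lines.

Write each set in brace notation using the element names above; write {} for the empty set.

int(A) = {S}
cl(A)  = {S,N,E}
∂A     = {N,E}

interior: largest open inside A is {S} (from {}, {S})
cl via duality: int({NE,W,E}) = {NE,W}, so X∖{NE,W} = {S,N,E}
cl∖int = {N,E}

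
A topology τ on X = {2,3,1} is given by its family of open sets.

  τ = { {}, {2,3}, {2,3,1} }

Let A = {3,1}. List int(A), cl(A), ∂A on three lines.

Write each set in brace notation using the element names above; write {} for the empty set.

int(A) = {}
cl(A)  = {2,3,1}
∂A     = {2,3,1}

opens ⊆ A: {}; union → int = {}
complement {2}; its interior {}; cl(A) = X∖{} = {2,3,1}
boundary = {2,3,1} ∖ {} = {2,3,1}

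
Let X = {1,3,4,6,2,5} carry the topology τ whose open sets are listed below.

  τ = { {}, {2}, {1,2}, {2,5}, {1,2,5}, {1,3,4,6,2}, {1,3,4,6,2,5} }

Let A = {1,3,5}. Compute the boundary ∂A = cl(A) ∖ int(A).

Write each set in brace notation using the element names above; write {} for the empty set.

{1,3,4,6,5}

open subsets of A: {}; so int(A) = {}
closure: X∖int(X∖A) = X∖{2} = {1,3,4,6,5}
∂A = {1,3,4,6,5} minus {} = {1,3,4,6,5}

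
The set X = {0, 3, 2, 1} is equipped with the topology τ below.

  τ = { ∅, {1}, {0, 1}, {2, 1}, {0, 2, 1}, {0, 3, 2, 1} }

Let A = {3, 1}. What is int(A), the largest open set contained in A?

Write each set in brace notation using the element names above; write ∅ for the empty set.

U open, U⊆A: ∅, {1}. int(A) = ⋃ = {1}

{1}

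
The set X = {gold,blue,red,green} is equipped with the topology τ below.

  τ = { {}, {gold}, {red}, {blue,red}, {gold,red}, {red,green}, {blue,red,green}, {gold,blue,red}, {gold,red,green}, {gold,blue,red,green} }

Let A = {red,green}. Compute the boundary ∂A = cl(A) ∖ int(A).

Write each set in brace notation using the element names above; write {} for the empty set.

{blue}

U open, U⊆A: {}, {red}, {red,green}. int(A) = ⋃ = {red,green}
X∖A={gold,blue}, int(X∖A)={gold}, hence cl(A)={blue,red,green}
∂A: remove int from cl → {blue}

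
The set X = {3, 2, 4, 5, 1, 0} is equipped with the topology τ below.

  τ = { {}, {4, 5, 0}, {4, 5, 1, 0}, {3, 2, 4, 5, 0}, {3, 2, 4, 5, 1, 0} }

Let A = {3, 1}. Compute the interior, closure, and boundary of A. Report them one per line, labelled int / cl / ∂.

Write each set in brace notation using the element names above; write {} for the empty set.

int(A) = {}
cl(A)  = {3, 2, 1}
∂A     = {3, 2, 1}

open subsets of A: {}; so int(A) = {}
closure: X∖int(X∖A) = X∖{4, 5, 0} = {3, 2, 1}
∂A = {3, 2, 1} minus {} = {3, 2, 1}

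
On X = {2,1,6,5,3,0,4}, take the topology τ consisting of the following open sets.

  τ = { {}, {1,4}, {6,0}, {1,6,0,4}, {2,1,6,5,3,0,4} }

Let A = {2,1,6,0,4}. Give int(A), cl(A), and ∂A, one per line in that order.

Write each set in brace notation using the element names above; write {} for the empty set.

opens ⊆ A: {}, {1,4}, {6,0}, {1,6,0,4}; union → int = {1,6,0,4}
complement {5,3}; its interior {}; cl(A) = X∖{} = {2,1,6,5,3,0,4}
boundary = {2,1,6,5,3,0,4} ∖ {1,6,0,4} = {2,5,3}

int(A) = {1,6,0,4}
cl(A)  = {2,1,6,5,3,0,4}
∂A     = {2,5,3}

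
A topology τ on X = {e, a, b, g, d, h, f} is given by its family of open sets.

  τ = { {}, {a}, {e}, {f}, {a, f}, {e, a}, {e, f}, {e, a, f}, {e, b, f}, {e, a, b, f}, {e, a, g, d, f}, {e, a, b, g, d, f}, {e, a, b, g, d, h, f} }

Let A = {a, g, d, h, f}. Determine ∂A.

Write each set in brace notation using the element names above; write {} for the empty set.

open subsets of A: {}, {f}, {a}, {a, f}; so int(A) = {a, f}
closure: X∖int(X∖A) = X∖{e} = {a, b, g, d, h, f}
∂A = {a, b, g, d, h, f} minus {a, f} = {b, g, d, h}

{b, g, d, h}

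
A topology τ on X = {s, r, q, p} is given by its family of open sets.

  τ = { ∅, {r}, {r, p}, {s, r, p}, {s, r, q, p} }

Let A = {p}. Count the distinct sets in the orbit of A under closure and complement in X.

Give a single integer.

complement {s, r, q}; its interior {r}; cl(A) = X∖{r} = {s, q, p}
With k = closure, c = complement:
  1. A     = {p}
  2. kA    = {s, q, p}
  3. cA    = {s, r, q}
  4. ckA   = {r}
  5. kcA   = {s, r, q, p}
  6. ckcA  = ∅
k, c of each give nothing new

6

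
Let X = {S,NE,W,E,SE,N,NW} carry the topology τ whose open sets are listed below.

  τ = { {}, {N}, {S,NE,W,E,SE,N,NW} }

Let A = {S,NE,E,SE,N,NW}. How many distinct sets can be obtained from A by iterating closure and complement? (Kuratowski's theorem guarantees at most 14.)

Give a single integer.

closure: X∖int(X∖A) = X∖{} = {S,NE,W,E,SE,N,NW}
Let k=closure and c=complement:
  1. A     = {S,NE,E,SE,N,NW}
  2. kA    = {S,NE,W,E,SE,N,NW}
  3. cA    = {W}
  4. ckA   = {}
  5. kcA   = {S,NE,W,E,SE,NW}
  6. ckcA  = {N}
— saturated at 6

6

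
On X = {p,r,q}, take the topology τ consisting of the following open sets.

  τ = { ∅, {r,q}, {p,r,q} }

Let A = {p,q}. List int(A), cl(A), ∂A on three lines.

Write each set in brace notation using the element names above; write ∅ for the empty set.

int(A) = ∅
cl(A)  = {p,r,q}
∂A     = {p,r,q}

interior: largest open inside A is ∅ (from ∅)
cl via duality: int({r}) = ∅, so X∖∅ = {p,r,q}
cl∖int = {p,r,q}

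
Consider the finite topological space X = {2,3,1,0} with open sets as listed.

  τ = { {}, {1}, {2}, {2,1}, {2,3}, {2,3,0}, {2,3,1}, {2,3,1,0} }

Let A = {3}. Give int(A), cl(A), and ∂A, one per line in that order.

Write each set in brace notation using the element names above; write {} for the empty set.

int(A) = {}
cl(A)  = {3,0}
∂A     = {3,0}

interior: largest open inside A is {} (from {})
cl via duality: int({2,1,0}) = {2,1}, so X∖{2,1} = {3,0}
cl∖int = {3,0}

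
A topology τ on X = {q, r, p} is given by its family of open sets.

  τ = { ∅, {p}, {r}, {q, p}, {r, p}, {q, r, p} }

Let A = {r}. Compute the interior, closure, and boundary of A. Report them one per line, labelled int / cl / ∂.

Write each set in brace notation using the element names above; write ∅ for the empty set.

opens ⊆ A: ∅, {r}; union → int = {r}
complement {q, p}; its interior {q, p}; cl(A) = X∖{q, p} = {r}
boundary = {r} ∖ {r} = ∅

int(A) = {r}
cl(A)  = {r}
∂A     = ∅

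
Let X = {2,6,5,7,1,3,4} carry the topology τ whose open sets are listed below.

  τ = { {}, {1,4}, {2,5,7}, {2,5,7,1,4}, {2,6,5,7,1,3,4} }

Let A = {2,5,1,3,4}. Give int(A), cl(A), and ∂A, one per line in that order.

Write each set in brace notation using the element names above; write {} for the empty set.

int(A) = {1,4}
cl(A)  = {2,6,5,7,1,3,4}
∂A     = {2,6,5,7,3}

U open, U⊆A: {}, {1,4}. int(A) = ⋃ = {1,4}
X∖A={6,7}, int(X∖A)={}, hence cl(A)={2,6,5,7,1,3,4}
∂A: remove int from cl → {2,6,5,7,3}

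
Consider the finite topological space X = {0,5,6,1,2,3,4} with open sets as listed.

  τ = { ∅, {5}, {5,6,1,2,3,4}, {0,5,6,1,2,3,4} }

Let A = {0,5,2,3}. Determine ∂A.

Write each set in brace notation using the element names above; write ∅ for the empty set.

{0,6,1,2,3,4}

U open, U⊆A: ∅, {5}. int(A) = ⋃ = {5}
X∖A={6,1,4}, int(X∖A)=∅, hence cl(A)={0,5,6,1,2,3,4}
∂A: remove int from cl → {0,6,1,2,3,4}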